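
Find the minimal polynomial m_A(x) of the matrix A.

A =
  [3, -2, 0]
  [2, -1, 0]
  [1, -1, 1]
x^2 - 2*x + 1

The characteristic polynomial is χ_A(x) = (x - 1)^3, so the eigenvalues are known. The minimal polynomial is
  m_A(x) = Π_λ (x − λ)^{k_λ}
where k_λ is the size of the *largest* Jordan block for λ (equivalently, the smallest k with (A − λI)^k v = 0 for every generalised eigenvector v of λ).

  λ = 1: largest Jordan block has size 2, contributing (x − 1)^2

So m_A(x) = (x - 1)^2 = x^2 - 2*x + 1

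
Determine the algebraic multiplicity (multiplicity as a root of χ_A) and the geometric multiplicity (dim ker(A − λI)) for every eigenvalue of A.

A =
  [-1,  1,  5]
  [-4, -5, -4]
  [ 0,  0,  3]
λ = -3: alg = 2, geom = 1; λ = 3: alg = 1, geom = 1

Step 1 — factor the characteristic polynomial to read off the algebraic multiplicities:
  χ_A(x) = (x - 3)*(x + 3)^2

Step 2 — compute geometric multiplicities via the rank-nullity identity g(λ) = n − rank(A − λI):
  rank(A − (-3)·I) = 2, so dim ker(A − (-3)·I) = n − 2 = 1
  rank(A − (3)·I) = 2, so dim ker(A − (3)·I) = n − 2 = 1

Summary:
  λ = -3: algebraic multiplicity = 2, geometric multiplicity = 1
  λ = 3: algebraic multiplicity = 1, geometric multiplicity = 1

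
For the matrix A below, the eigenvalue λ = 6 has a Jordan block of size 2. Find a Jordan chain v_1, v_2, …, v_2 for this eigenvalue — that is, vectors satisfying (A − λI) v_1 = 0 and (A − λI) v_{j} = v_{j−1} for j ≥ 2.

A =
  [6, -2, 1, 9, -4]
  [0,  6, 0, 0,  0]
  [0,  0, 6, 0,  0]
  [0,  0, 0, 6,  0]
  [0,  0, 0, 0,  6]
A Jordan chain for λ = 6 of length 2:
v_1 = (-2, 0, 0, 0, 0)ᵀ
v_2 = (0, 1, 0, 0, 0)ᵀ

Let N = A − (6)·I. We want v_2 with N^2 v_2 = 0 but N^1 v_2 ≠ 0; then v_{j-1} := N · v_j for j = 2, …, 2.

Pick v_2 = (0, 1, 0, 0, 0)ᵀ.
Then v_1 = N · v_2 = (-2, 0, 0, 0, 0)ᵀ.

Sanity check: (A − (6)·I) v_1 = (0, 0, 0, 0, 0)ᵀ = 0. ✓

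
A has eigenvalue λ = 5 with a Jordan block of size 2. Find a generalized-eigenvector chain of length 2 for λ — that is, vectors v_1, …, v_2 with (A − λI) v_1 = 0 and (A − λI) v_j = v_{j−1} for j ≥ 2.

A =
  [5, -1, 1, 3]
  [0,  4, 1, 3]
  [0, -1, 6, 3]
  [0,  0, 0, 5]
A Jordan chain for λ = 5 of length 2:
v_1 = (-1, -1, -1, 0)ᵀ
v_2 = (0, 1, 0, 0)ᵀ

Let N = A − (5)·I. We want v_2 with N^2 v_2 = 0 but N^1 v_2 ≠ 0; then v_{j-1} := N · v_j for j = 2, …, 2.

Pick v_2 = (0, 1, 0, 0)ᵀ.
Then v_1 = N · v_2 = (-1, -1, -1, 0)ᵀ.

Sanity check: (A − (5)·I) v_1 = (0, 0, 0, 0)ᵀ = 0. ✓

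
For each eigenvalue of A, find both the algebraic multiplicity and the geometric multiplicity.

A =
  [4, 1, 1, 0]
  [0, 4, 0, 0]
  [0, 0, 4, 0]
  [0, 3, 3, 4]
λ = 4: alg = 4, geom = 3

Step 1 — factor the characteristic polynomial to read off the algebraic multiplicities:
  χ_A(x) = (x - 4)^4

Step 2 — compute geometric multiplicities via the rank-nullity identity g(λ) = n − rank(A − λI):
  rank(A − (4)·I) = 1, so dim ker(A − (4)·I) = n − 1 = 3

Summary:
  λ = 4: algebraic multiplicity = 4, geometric multiplicity = 3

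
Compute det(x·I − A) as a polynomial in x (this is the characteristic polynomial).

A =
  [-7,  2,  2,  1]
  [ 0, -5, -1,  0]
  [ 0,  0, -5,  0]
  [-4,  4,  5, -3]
x^4 + 20*x^3 + 150*x^2 + 500*x + 625

Expanding det(x·I − A) (e.g. by cofactor expansion or by noting that A is similar to its Jordan form J, which has the same characteristic polynomial as A) gives
  χ_A(x) = x^4 + 20*x^3 + 150*x^2 + 500*x + 625
which factors as (x + 5)^4. The eigenvalues (with algebraic multiplicities) are λ = -5 with multiplicity 4.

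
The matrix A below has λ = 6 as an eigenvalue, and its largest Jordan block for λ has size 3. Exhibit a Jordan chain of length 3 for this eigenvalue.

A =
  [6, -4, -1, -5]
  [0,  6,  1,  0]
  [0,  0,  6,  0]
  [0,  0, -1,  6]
A Jordan chain for λ = 6 of length 3:
v_1 = (1, 0, 0, 0)ᵀ
v_2 = (-1, 1, 0, -1)ᵀ
v_3 = (0, 0, 1, 0)ᵀ

Let N = A − (6)·I. We want v_3 with N^3 v_3 = 0 but N^2 v_3 ≠ 0; then v_{j-1} := N · v_j for j = 3, …, 2.

Pick v_3 = (0, 0, 1, 0)ᵀ.
Then v_2 = N · v_3 = (-1, 1, 0, -1)ᵀ.
Then v_1 = N · v_2 = (1, 0, 0, 0)ᵀ.

Sanity check: (A − (6)·I) v_1 = (0, 0, 0, 0)ᵀ = 0. ✓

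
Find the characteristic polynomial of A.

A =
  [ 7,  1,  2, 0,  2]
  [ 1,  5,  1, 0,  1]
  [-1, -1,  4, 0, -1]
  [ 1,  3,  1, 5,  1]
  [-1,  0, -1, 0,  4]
x^5 - 25*x^4 + 250*x^3 - 1250*x^2 + 3125*x - 3125

Expanding det(x·I − A) (e.g. by cofactor expansion or by noting that A is similar to its Jordan form J, which has the same characteristic polynomial as A) gives
  χ_A(x) = x^5 - 25*x^4 + 250*x^3 - 1250*x^2 + 3125*x - 3125
which factors as (x - 5)^5. The eigenvalues (with algebraic multiplicities) are λ = 5 with multiplicity 5.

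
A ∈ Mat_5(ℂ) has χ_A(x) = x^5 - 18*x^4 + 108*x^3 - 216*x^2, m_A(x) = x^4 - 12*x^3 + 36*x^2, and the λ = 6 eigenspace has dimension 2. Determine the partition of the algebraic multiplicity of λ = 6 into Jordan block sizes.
Block sizes for λ = 6: [2, 1]

Step 1 — from the characteristic polynomial, algebraic multiplicity of λ = 6 is 3. From dim ker(A − (6)·I) = 2, there are exactly 2 Jordan blocks for λ = 6.
Step 2 — from the minimal polynomial, the factor (x − 6)^2 tells us the largest block for λ = 6 has size 2.
Step 3 — with total size 3, 2 blocks, and largest block 2, the block sizes (in nonincreasing order) are [2, 1].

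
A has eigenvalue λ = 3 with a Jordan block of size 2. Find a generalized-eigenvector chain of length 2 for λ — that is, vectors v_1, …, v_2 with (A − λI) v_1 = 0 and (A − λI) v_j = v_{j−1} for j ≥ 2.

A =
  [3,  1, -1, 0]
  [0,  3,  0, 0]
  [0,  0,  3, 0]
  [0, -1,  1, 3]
A Jordan chain for λ = 3 of length 2:
v_1 = (1, 0, 0, -1)ᵀ
v_2 = (0, 1, 0, 0)ᵀ

Let N = A − (3)·I. We want v_2 with N^2 v_2 = 0 but N^1 v_2 ≠ 0; then v_{j-1} := N · v_j for j = 2, …, 2.

Pick v_2 = (0, 1, 0, 0)ᵀ.
Then v_1 = N · v_2 = (1, 0, 0, -1)ᵀ.

Sanity check: (A − (3)·I) v_1 = (0, 0, 0, 0)ᵀ = 0. ✓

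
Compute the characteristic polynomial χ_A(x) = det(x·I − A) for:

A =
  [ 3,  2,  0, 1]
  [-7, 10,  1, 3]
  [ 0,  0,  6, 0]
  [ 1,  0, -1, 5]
x^4 - 24*x^3 + 216*x^2 - 864*x + 1296

Expanding det(x·I − A) (e.g. by cofactor expansion or by noting that A is similar to its Jordan form J, which has the same characteristic polynomial as A) gives
  χ_A(x) = x^4 - 24*x^3 + 216*x^2 - 864*x + 1296
which factors as (x - 6)^4. The eigenvalues (with algebraic multiplicities) are λ = 6 with multiplicity 4.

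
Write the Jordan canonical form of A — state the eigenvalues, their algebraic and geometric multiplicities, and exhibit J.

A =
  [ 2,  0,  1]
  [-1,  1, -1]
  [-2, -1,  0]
J_3(1)

The characteristic polynomial is
  det(x·I − A) = x^3 - 3*x^2 + 3*x - 1 = (x - 1)^3

Eigenvalues and multiplicities (the geometric multiplicity of λ is n − rank(A − λI), which equals the number of Jordan blocks for λ):
  λ = 1: algebraic multiplicity = 3, geometric multiplicity = 1

Determining the block sizes for each eigenvalue:
  λ = 1: one block (gm = 1), so the single block has size am = 3 → block sizes [3]

Assembling the blocks gives a Jordan form
J =
  [1, 1, 0]
  [0, 1, 1]
  [0, 0, 1]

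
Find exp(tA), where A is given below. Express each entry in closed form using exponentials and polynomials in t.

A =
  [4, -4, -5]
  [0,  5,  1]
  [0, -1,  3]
e^{tA} =
  [exp(4*t), t^2*exp(4*t)/2 - 4*t*exp(4*t), t^2*exp(4*t)/2 - 5*t*exp(4*t)]
  [0, t*exp(4*t) + exp(4*t), t*exp(4*t)]
  [0, -t*exp(4*t), -t*exp(4*t) + exp(4*t)]

Strategy: write A = P · J · P⁻¹ where J is a Jordan canonical form, so e^{tA} = P · e^{tJ} · P⁻¹, and e^{tJ} can be computed block-by-block.

A has Jordan form
J =
  [4, 1, 0]
  [0, 4, 1]
  [0, 0, 4]
(up to reordering of blocks).

Per-block formulas:
  For a 3×3 Jordan block J_3(4): exp(t · J_3(4)) = e^(4t)·(I + t·N + (t^2/2)·N^2), where N is the 3×3 nilpotent shift.

After assembling e^{tJ} and conjugating by P, we get:

e^{tA} =
  [exp(4*t), t^2*exp(4*t)/2 - 4*t*exp(4*t), t^2*exp(4*t)/2 - 5*t*exp(4*t)]
  [0, t*exp(4*t) + exp(4*t), t*exp(4*t)]
  [0, -t*exp(4*t), -t*exp(4*t) + exp(4*t)]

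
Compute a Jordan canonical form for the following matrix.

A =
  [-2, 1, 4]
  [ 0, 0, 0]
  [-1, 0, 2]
J_3(0)

The characteristic polynomial is
  det(x·I − A) = x^3

Eigenvalues and multiplicities (the geometric multiplicity of λ is n − rank(A − λI), which equals the number of Jordan blocks for λ):
  λ = 0: algebraic multiplicity = 3, geometric multiplicity = 1

Determining the block sizes for each eigenvalue:
  λ = 0: one block (gm = 1), so the single block has size am = 3 → block sizes [3]

Assembling the blocks gives a Jordan form
J =
  [0, 1, 0]
  [0, 0, 1]
  [0, 0, 0]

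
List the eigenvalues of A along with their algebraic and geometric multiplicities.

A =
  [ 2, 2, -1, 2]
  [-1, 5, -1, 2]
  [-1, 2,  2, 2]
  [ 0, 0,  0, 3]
λ = 3: alg = 4, geom = 3

Step 1 — factor the characteristic polynomial to read off the algebraic multiplicities:
  χ_A(x) = (x - 3)^4

Step 2 — compute geometric multiplicities via the rank-nullity identity g(λ) = n − rank(A − λI):
  rank(A − (3)·I) = 1, so dim ker(A − (3)·I) = n − 1 = 3

Summary:
  λ = 3: algebraic multiplicity = 4, geometric multiplicity = 3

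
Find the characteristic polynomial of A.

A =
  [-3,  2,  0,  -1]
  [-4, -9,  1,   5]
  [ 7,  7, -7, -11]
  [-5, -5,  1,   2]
x^4 + 17*x^3 + 105*x^2 + 275*x + 250

Expanding det(x·I − A) (e.g. by cofactor expansion or by noting that A is similar to its Jordan form J, which has the same characteristic polynomial as A) gives
  χ_A(x) = x^4 + 17*x^3 + 105*x^2 + 275*x + 250
which factors as (x + 2)*(x + 5)^3. The eigenvalues (with algebraic multiplicities) are λ = -5 with multiplicity 3, λ = -2 with multiplicity 1.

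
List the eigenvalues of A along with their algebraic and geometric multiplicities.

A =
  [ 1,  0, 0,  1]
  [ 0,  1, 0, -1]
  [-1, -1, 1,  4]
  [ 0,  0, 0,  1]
λ = 1: alg = 4, geom = 2

Step 1 — factor the characteristic polynomial to read off the algebraic multiplicities:
  χ_A(x) = (x - 1)^4

Step 2 — compute geometric multiplicities via the rank-nullity identity g(λ) = n − rank(A − λI):
  rank(A − (1)·I) = 2, so dim ker(A − (1)·I) = n − 2 = 2

Summary:
  λ = 1: algebraic multiplicity = 4, geometric multiplicity = 2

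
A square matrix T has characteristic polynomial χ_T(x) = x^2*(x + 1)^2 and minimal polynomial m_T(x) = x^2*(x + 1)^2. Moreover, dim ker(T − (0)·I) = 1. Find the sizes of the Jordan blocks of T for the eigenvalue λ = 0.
Block sizes for λ = 0: [2]

Step 1 — from the characteristic polynomial, algebraic multiplicity of λ = 0 is 2. From dim ker(T − (0)·I) = 1, there are exactly 1 Jordan blocks for λ = 0.
Step 2 — from the minimal polynomial, the factor (x − 0)^2 tells us the largest block for λ = 0 has size 2.
Step 3 — with total size 2, 1 blocks, and largest block 2, the block sizes (in nonincreasing order) are [2].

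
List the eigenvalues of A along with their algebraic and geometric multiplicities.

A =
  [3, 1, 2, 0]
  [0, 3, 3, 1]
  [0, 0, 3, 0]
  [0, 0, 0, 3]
λ = 3: alg = 4, geom = 2

Step 1 — factor the characteristic polynomial to read off the algebraic multiplicities:
  χ_A(x) = (x - 3)^4

Step 2 — compute geometric multiplicities via the rank-nullity identity g(λ) = n − rank(A − λI):
  rank(A − (3)·I) = 2, so dim ker(A − (3)·I) = n − 2 = 2

Summary:
  λ = 3: algebraic multiplicity = 4, geometric multiplicity = 2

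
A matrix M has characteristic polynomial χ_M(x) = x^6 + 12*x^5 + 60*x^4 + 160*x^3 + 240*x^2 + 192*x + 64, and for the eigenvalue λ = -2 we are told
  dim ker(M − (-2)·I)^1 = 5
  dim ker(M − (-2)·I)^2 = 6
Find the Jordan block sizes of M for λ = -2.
Block sizes for λ = -2: [2, 1, 1, 1, 1]

From the dimensions of kernels of powers, the number of Jordan blocks of size at least j is d_j − d_{j−1} where d_j = dim ker(N^j) (with d_0 = 0). Computing the differences gives [5, 1].
The number of blocks of size exactly k is (#blocks of size ≥ k) − (#blocks of size ≥ k + 1), so the partition is: 4 block(s) of size 1, 1 block(s) of size 2.
In nonincreasing order the block sizes are [2, 1, 1, 1, 1].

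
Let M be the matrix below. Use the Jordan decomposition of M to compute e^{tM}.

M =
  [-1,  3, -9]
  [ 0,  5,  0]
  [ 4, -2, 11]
e^{tM} =
  [-6*t*exp(5*t) + exp(5*t), 3*t*exp(5*t), -9*t*exp(5*t)]
  [0, exp(5*t), 0]
  [4*t*exp(5*t), -2*t*exp(5*t), 6*t*exp(5*t) + exp(5*t)]

Strategy: write M = P · J · P⁻¹ where J is a Jordan canonical form, so e^{tM} = P · e^{tJ} · P⁻¹, and e^{tJ} can be computed block-by-block.

M has Jordan form
J =
  [5, 1, 0]
  [0, 5, 0]
  [0, 0, 5]
(up to reordering of blocks).

Per-block formulas:
  For a 1×1 block at λ = 5: exp(t · [5]) = [e^(5t)].
  For a 2×2 Jordan block J_2(5): exp(t · J_2(5)) = e^(5t)·(I + t·N), where N is the 2×2 nilpotent shift.

After assembling e^{tJ} and conjugating by P, we get:

e^{tM} =
  [-6*t*exp(5*t) + exp(5*t), 3*t*exp(5*t), -9*t*exp(5*t)]
  [0, exp(5*t), 0]
  [4*t*exp(5*t), -2*t*exp(5*t), 6*t*exp(5*t) + exp(5*t)]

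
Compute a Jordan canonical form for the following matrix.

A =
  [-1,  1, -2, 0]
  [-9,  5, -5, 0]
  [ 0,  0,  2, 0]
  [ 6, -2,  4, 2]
J_3(2) ⊕ J_1(2)

The characteristic polynomial is
  det(x·I − A) = x^4 - 8*x^3 + 24*x^2 - 32*x + 16 = (x - 2)^4

Eigenvalues and multiplicities (the geometric multiplicity of λ is n − rank(A − λI), which equals the number of Jordan blocks for λ):
  λ = 2: algebraic multiplicity = 4, geometric multiplicity = 2

Determining the block sizes for each eigenvalue:
  λ = 2: with am = 4 and gm = 2, the partition is not yet determined (e.g. several partitions of 4 into 2 parts exist). Let N = A − (2)·I. Computing rank(N^1) = 2, rank(N^2) = 1, rank(N^3) = 0; the number of blocks of size ≥ j is rank(N^{j−1}) − rank(N^j), giving [2, 1, 1]. So we have 1 block(s) of size 3, 1 block(s) of size 1 → block sizes [3, 1]

Assembling the blocks gives a Jordan form
J =
  [2, 1, 0, 0]
  [0, 2, 1, 0]
  [0, 0, 2, 0]
  [0, 0, 0, 2]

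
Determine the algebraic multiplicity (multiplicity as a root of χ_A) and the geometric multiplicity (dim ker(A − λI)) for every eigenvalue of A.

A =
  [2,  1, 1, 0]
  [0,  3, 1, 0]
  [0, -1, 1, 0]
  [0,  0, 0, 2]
λ = 2: alg = 4, geom = 3

Step 1 — factor the characteristic polynomial to read off the algebraic multiplicities:
  χ_A(x) = (x - 2)^4

Step 2 — compute geometric multiplicities via the rank-nullity identity g(λ) = n − rank(A − λI):
  rank(A − (2)·I) = 1, so dim ker(A − (2)·I) = n − 1 = 3

Summary:
  λ = 2: algebraic multiplicity = 4, geometric multiplicity = 3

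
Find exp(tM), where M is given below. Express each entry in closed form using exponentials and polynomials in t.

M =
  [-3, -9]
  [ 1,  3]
e^{tM} =
  [1 - 3*t, -9*t]
  [t, 3*t + 1]

Strategy: write M = P · J · P⁻¹ where J is a Jordan canonical form, so e^{tM} = P · e^{tJ} · P⁻¹, and e^{tJ} can be computed block-by-block.

M has Jordan form
J =
  [0, 1]
  [0, 0]
(up to reordering of blocks).

Per-block formulas:
  For a 2×2 Jordan block J_2(0): exp(t · J_2(0)) = e^(0t)·(I + t·N), where N is the 2×2 nilpotent shift.

After assembling e^{tJ} and conjugating by P, we get:

e^{tM} =
  [1 - 3*t, -9*t]
  [t, 3*t + 1]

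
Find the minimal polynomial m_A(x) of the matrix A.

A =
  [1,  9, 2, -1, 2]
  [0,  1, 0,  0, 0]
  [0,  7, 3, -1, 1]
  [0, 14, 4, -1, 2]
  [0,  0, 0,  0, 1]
x^2 - 2*x + 1

The characteristic polynomial is χ_A(x) = (x - 1)^5, so the eigenvalues are known. The minimal polynomial is
  m_A(x) = Π_λ (x − λ)^{k_λ}
where k_λ is the size of the *largest* Jordan block for λ (equivalently, the smallest k with (A − λI)^k v = 0 for every generalised eigenvector v of λ).

  λ = 1: largest Jordan block has size 2, contributing (x − 1)^2

So m_A(x) = (x - 1)^2 = x^2 - 2*x + 1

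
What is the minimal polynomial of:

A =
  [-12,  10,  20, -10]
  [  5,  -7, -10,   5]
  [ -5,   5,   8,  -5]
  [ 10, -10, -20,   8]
x^2 - x - 6

The characteristic polynomial is χ_A(x) = (x - 3)*(x + 2)^3, so the eigenvalues are known. The minimal polynomial is
  m_A(x) = Π_λ (x − λ)^{k_λ}
where k_λ is the size of the *largest* Jordan block for λ (equivalently, the smallest k with (A − λI)^k v = 0 for every generalised eigenvector v of λ).

  λ = -2: largest Jordan block has size 1, contributing (x + 2)
  λ = 3: largest Jordan block has size 1, contributing (x − 3)

So m_A(x) = (x - 3)*(x + 2) = x^2 - x - 6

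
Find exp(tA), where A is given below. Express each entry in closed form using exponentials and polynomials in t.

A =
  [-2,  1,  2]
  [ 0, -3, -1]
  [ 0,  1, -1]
e^{tA} =
  [exp(-2*t), t^2*exp(-2*t)/2 + t*exp(-2*t), t^2*exp(-2*t)/2 + 2*t*exp(-2*t)]
  [0, -t*exp(-2*t) + exp(-2*t), -t*exp(-2*t)]
  [0, t*exp(-2*t), t*exp(-2*t) + exp(-2*t)]

Strategy: write A = P · J · P⁻¹ where J is a Jordan canonical form, so e^{tA} = P · e^{tJ} · P⁻¹, and e^{tJ} can be computed block-by-block.

A has Jordan form
J =
  [-2,  1,  0]
  [ 0, -2,  1]
  [ 0,  0, -2]
(up to reordering of blocks).

Per-block formulas:
  For a 3×3 Jordan block J_3(-2): exp(t · J_3(-2)) = e^(-2t)·(I + t·N + (t^2/2)·N^2), where N is the 3×3 nilpotent shift.

After assembling e^{tJ} and conjugating by P, we get:

e^{tA} =
  [exp(-2*t), t^2*exp(-2*t)/2 + t*exp(-2*t), t^2*exp(-2*t)/2 + 2*t*exp(-2*t)]
  [0, -t*exp(-2*t) + exp(-2*t), -t*exp(-2*t)]
  [0, t*exp(-2*t), t*exp(-2*t) + exp(-2*t)]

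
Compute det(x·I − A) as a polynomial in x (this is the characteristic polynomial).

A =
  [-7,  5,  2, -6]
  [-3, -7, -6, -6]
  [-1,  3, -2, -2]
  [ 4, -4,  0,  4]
x^4 + 12*x^3 + 48*x^2 + 64*x

Expanding det(x·I − A) (e.g. by cofactor expansion or by noting that A is similar to its Jordan form J, which has the same characteristic polynomial as A) gives
  χ_A(x) = x^4 + 12*x^3 + 48*x^2 + 64*x
which factors as x*(x + 4)^3. The eigenvalues (with algebraic multiplicities) are λ = -4 with multiplicity 3, λ = 0 with multiplicity 1.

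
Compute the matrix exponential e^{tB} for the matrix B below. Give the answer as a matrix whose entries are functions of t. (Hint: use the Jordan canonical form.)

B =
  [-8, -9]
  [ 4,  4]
e^{tB} =
  [-6*t*exp(-2*t) + exp(-2*t), -9*t*exp(-2*t)]
  [4*t*exp(-2*t), 6*t*exp(-2*t) + exp(-2*t)]

Strategy: write B = P · J · P⁻¹ where J is a Jordan canonical form, so e^{tB} = P · e^{tJ} · P⁻¹, and e^{tJ} can be computed block-by-block.

B has Jordan form
J =
  [-2,  1]
  [ 0, -2]
(up to reordering of blocks).

Per-block formulas:
  For a 2×2 Jordan block J_2(-2): exp(t · J_2(-2)) = e^(-2t)·(I + t·N), where N is the 2×2 nilpotent shift.

After assembling e^{tJ} and conjugating by P, we get:

e^{tB} =
  [-6*t*exp(-2*t) + exp(-2*t), -9*t*exp(-2*t)]
  [4*t*exp(-2*t), 6*t*exp(-2*t) + exp(-2*t)]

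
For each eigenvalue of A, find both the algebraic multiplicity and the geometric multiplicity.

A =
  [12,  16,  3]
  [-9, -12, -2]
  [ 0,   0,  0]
λ = 0: alg = 3, geom = 1

Step 1 — factor the characteristic polynomial to read off the algebraic multiplicities:
  χ_A(x) = x^3

Step 2 — compute geometric multiplicities via the rank-nullity identity g(λ) = n − rank(A − λI):
  rank(A − (0)·I) = 2, so dim ker(A − (0)·I) = n − 2 = 1

Summary:
  λ = 0: algebraic multiplicity = 3, geometric multiplicity = 1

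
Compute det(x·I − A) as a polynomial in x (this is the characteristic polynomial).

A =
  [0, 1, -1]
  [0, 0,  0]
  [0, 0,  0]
x^3

Expanding det(x·I − A) (e.g. by cofactor expansion or by noting that A is similar to its Jordan form J, which has the same characteristic polynomial as A) gives
  χ_A(x) = x^3
which factors as x^3. The eigenvalues (with algebraic multiplicities) are λ = 0 with multiplicity 3.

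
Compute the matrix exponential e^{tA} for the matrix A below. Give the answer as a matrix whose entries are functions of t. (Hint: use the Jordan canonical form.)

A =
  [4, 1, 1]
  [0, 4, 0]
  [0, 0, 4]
e^{tA} =
  [exp(4*t), t*exp(4*t), t*exp(4*t)]
  [0, exp(4*t), 0]
  [0, 0, exp(4*t)]

Strategy: write A = P · J · P⁻¹ where J is a Jordan canonical form, so e^{tA} = P · e^{tJ} · P⁻¹, and e^{tJ} can be computed block-by-block.

A has Jordan form
J =
  [4, 1, 0]
  [0, 4, 0]
  [0, 0, 4]
(up to reordering of blocks).

Per-block formulas:
  For a 2×2 Jordan block J_2(4): exp(t · J_2(4)) = e^(4t)·(I + t·N), where N is the 2×2 nilpotent shift.
  For a 1×1 block at λ = 4: exp(t · [4]) = [e^(4t)].

After assembling e^{tJ} and conjugating by P, we get:

e^{tA} =
  [exp(4*t), t*exp(4*t), t*exp(4*t)]
  [0, exp(4*t), 0]
  [0, 0, exp(4*t)]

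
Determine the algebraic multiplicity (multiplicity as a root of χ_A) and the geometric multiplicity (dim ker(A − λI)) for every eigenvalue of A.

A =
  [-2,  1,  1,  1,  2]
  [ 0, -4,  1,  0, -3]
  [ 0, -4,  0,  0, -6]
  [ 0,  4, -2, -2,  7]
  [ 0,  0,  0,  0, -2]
λ = -2: alg = 5, geom = 2

Step 1 — factor the characteristic polynomial to read off the algebraic multiplicities:
  χ_A(x) = (x + 2)^5

Step 2 — compute geometric multiplicities via the rank-nullity identity g(λ) = n − rank(A − λI):
  rank(A − (-2)·I) = 3, so dim ker(A − (-2)·I) = n − 3 = 2

Summary:
  λ = -2: algebraic multiplicity = 5, geometric multiplicity = 2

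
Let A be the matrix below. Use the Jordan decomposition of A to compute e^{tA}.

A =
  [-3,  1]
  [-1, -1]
e^{tA} =
  [-t*exp(-2*t) + exp(-2*t), t*exp(-2*t)]
  [-t*exp(-2*t), t*exp(-2*t) + exp(-2*t)]

Strategy: write A = P · J · P⁻¹ where J is a Jordan canonical form, so e^{tA} = P · e^{tJ} · P⁻¹, and e^{tJ} can be computed block-by-block.

A has Jordan form
J =
  [-2,  1]
  [ 0, -2]
(up to reordering of blocks).

Per-block formulas:
  For a 2×2 Jordan block J_2(-2): exp(t · J_2(-2)) = e^(-2t)·(I + t·N), where N is the 2×2 nilpotent shift.

After assembling e^{tJ} and conjugating by P, we get:

e^{tA} =
  [-t*exp(-2*t) + exp(-2*t), t*exp(-2*t)]
  [-t*exp(-2*t), t*exp(-2*t) + exp(-2*t)]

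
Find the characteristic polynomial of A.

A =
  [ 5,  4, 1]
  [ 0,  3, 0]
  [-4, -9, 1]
x^3 - 9*x^2 + 27*x - 27

Expanding det(x·I − A) (e.g. by cofactor expansion or by noting that A is similar to its Jordan form J, which has the same characteristic polynomial as A) gives
  χ_A(x) = x^3 - 9*x^2 + 27*x - 27
which factors as (x - 3)^3. The eigenvalues (with algebraic multiplicities) are λ = 3 with multiplicity 3.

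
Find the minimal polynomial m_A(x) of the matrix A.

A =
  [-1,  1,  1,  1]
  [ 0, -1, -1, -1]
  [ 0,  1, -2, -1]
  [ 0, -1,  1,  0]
x^3 + 3*x^2 + 3*x + 1

The characteristic polynomial is χ_A(x) = (x + 1)^4, so the eigenvalues are known. The minimal polynomial is
  m_A(x) = Π_λ (x − λ)^{k_λ}
where k_λ is the size of the *largest* Jordan block for λ (equivalently, the smallest k with (A − λI)^k v = 0 for every generalised eigenvector v of λ).

  λ = -1: largest Jordan block has size 3, contributing (x + 1)^3

So m_A(x) = (x + 1)^3 = x^3 + 3*x^2 + 3*x + 1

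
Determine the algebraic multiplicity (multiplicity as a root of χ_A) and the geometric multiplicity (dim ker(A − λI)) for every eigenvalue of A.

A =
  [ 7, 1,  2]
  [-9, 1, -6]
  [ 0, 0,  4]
λ = 4: alg = 3, geom = 2

Step 1 — factor the characteristic polynomial to read off the algebraic multiplicities:
  χ_A(x) = (x - 4)^3

Step 2 — compute geometric multiplicities via the rank-nullity identity g(λ) = n − rank(A − λI):
  rank(A − (4)·I) = 1, so dim ker(A − (4)·I) = n − 1 = 2

Summary:
  λ = 4: algebraic multiplicity = 3, geometric multiplicity = 2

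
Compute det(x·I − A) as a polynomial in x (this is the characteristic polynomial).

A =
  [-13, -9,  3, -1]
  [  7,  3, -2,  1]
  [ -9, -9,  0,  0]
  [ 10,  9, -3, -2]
x^4 + 12*x^3 + 54*x^2 + 108*x + 81

Expanding det(x·I − A) (e.g. by cofactor expansion or by noting that A is similar to its Jordan form J, which has the same characteristic polynomial as A) gives
  χ_A(x) = x^4 + 12*x^3 + 54*x^2 + 108*x + 81
which factors as (x + 3)^4. The eigenvalues (with algebraic multiplicities) are λ = -3 with multiplicity 4.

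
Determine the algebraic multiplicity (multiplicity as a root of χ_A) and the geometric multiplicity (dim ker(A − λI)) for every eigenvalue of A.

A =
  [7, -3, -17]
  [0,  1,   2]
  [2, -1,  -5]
λ = 1: alg = 3, geom = 1

Step 1 — factor the characteristic polynomial to read off the algebraic multiplicities:
  χ_A(x) = (x - 1)^3

Step 2 — compute geometric multiplicities via the rank-nullity identity g(λ) = n − rank(A − λI):
  rank(A − (1)·I) = 2, so dim ker(A − (1)·I) = n − 2 = 1

Summary:
  λ = 1: algebraic multiplicity = 3, geometric multiplicity = 1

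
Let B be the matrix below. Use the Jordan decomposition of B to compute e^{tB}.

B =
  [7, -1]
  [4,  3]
e^{tB} =
  [2*t*exp(5*t) + exp(5*t), -t*exp(5*t)]
  [4*t*exp(5*t), -2*t*exp(5*t) + exp(5*t)]

Strategy: write B = P · J · P⁻¹ where J is a Jordan canonical form, so e^{tB} = P · e^{tJ} · P⁻¹, and e^{tJ} can be computed block-by-block.

B has Jordan form
J =
  [5, 1]
  [0, 5]
(up to reordering of blocks).

Per-block formulas:
  For a 2×2 Jordan block J_2(5): exp(t · J_2(5)) = e^(5t)·(I + t·N), where N is the 2×2 nilpotent shift.

After assembling e^{tJ} and conjugating by P, we get:

e^{tB} =
  [2*t*exp(5*t) + exp(5*t), -t*exp(5*t)]
  [4*t*exp(5*t), -2*t*exp(5*t) + exp(5*t)]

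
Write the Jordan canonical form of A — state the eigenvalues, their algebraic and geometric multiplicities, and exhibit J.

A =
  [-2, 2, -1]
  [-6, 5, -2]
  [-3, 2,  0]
J_2(1) ⊕ J_1(1)

The characteristic polynomial is
  det(x·I − A) = x^3 - 3*x^2 + 3*x - 1 = (x - 1)^3

Eigenvalues and multiplicities (the geometric multiplicity of λ is n − rank(A − λI), which equals the number of Jordan blocks for λ):
  λ = 1: algebraic multiplicity = 3, geometric multiplicity = 2

Determining the block sizes for each eigenvalue:
  λ = 1: 2 blocks summing to 3 forces exactly one block of size 2 and the rest size 1 → block sizes [2, 1]

Assembling the blocks gives a Jordan form
J =
  [1, 1, 0]
  [0, 1, 0]
  [0, 0, 1]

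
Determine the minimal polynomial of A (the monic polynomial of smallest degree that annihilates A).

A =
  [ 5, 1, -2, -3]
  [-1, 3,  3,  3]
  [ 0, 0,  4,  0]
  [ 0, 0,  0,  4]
x^3 - 12*x^2 + 48*x - 64

The characteristic polynomial is χ_A(x) = (x - 4)^4, so the eigenvalues are known. The minimal polynomial is
  m_A(x) = Π_λ (x − λ)^{k_λ}
where k_λ is the size of the *largest* Jordan block for λ (equivalently, the smallest k with (A − λI)^k v = 0 for every generalised eigenvector v of λ).

  λ = 4: largest Jordan block has size 3, contributing (x − 4)^3

So m_A(x) = (x - 4)^3 = x^3 - 12*x^2 + 48*x - 64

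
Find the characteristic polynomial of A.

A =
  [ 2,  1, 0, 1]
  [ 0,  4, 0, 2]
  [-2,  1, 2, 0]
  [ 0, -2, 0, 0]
x^4 - 8*x^3 + 24*x^2 - 32*x + 16

Expanding det(x·I − A) (e.g. by cofactor expansion or by noting that A is similar to its Jordan form J, which has the same characteristic polynomial as A) gives
  χ_A(x) = x^4 - 8*x^3 + 24*x^2 - 32*x + 16
which factors as (x - 2)^4. The eigenvalues (with algebraic multiplicities) are λ = 2 with multiplicity 4.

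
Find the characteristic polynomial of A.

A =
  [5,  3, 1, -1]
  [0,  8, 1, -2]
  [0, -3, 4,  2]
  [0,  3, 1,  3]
x^4 - 20*x^3 + 150*x^2 - 500*x + 625

Expanding det(x·I − A) (e.g. by cofactor expansion or by noting that A is similar to its Jordan form J, which has the same characteristic polynomial as A) gives
  χ_A(x) = x^4 - 20*x^3 + 150*x^2 - 500*x + 625
which factors as (x - 5)^4. The eigenvalues (with algebraic multiplicities) are λ = 5 with multiplicity 4.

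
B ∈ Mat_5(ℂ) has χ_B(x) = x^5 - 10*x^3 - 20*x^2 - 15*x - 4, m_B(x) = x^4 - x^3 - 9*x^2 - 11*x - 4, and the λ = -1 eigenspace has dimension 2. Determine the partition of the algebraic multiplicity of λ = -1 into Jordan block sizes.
Block sizes for λ = -1: [3, 1]

Step 1 — from the characteristic polynomial, algebraic multiplicity of λ = -1 is 4. From dim ker(B − (-1)·I) = 2, there are exactly 2 Jordan blocks for λ = -1.
Step 2 — from the minimal polynomial, the factor (x + 1)^3 tells us the largest block for λ = -1 has size 3.
Step 3 — with total size 4, 2 blocks, and largest block 3, the block sizes (in nonincreasing order) are [3, 1].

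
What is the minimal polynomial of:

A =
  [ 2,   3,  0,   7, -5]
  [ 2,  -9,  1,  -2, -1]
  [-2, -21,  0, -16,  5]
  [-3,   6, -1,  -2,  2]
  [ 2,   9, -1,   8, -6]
x^3 + 9*x^2 + 27*x + 27

The characteristic polynomial is χ_A(x) = (x + 3)^5, so the eigenvalues are known. The minimal polynomial is
  m_A(x) = Π_λ (x − λ)^{k_λ}
where k_λ is the size of the *largest* Jordan block for λ (equivalently, the smallest k with (A − λI)^k v = 0 for every generalised eigenvector v of λ).

  λ = -3: largest Jordan block has size 3, contributing (x + 3)^3

So m_A(x) = (x + 3)^3 = x^3 + 9*x^2 + 27*x + 27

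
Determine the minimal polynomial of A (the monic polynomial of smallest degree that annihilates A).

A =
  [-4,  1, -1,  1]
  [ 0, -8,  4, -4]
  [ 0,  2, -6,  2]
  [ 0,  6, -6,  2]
x^2 + 8*x + 16

The characteristic polynomial is χ_A(x) = (x + 4)^4, so the eigenvalues are known. The minimal polynomial is
  m_A(x) = Π_λ (x − λ)^{k_λ}
where k_λ is the size of the *largest* Jordan block for λ (equivalently, the smallest k with (A − λI)^k v = 0 for every generalised eigenvector v of λ).

  λ = -4: largest Jordan block has size 2, contributing (x + 4)^2

So m_A(x) = (x + 4)^2 = x^2 + 8*x + 16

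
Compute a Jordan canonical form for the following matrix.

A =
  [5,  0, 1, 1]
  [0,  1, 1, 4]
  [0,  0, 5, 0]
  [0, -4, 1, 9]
J_3(5) ⊕ J_1(5)

The characteristic polynomial is
  det(x·I − A) = x^4 - 20*x^3 + 150*x^2 - 500*x + 625 = (x - 5)^4

Eigenvalues and multiplicities (the geometric multiplicity of λ is n − rank(A − λI), which equals the number of Jordan blocks for λ):
  λ = 5: algebraic multiplicity = 4, geometric multiplicity = 2

Determining the block sizes for each eigenvalue:
  λ = 5: with am = 4 and gm = 2, the partition is not yet determined (e.g. several partitions of 4 into 2 parts exist). Let N = A − (5)·I. Computing rank(N^1) = 2, rank(N^2) = 1, rank(N^3) = 0; the number of blocks of size ≥ j is rank(N^{j−1}) − rank(N^j), giving [2, 1, 1]. So we have 1 block(s) of size 3, 1 block(s) of size 1 → block sizes [3, 1]

Assembling the blocks gives a Jordan form
J =
  [5, 1, 0, 0]
  [0, 5, 1, 0]
  [0, 0, 5, 0]
  [0, 0, 0, 5]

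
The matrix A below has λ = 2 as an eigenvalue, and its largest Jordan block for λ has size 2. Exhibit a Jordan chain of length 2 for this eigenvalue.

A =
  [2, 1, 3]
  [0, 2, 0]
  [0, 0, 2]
A Jordan chain for λ = 2 of length 2:
v_1 = (1, 0, 0)ᵀ
v_2 = (0, 1, 0)ᵀ

Let N = A − (2)·I. We want v_2 with N^2 v_2 = 0 but N^1 v_2 ≠ 0; then v_{j-1} := N · v_j for j = 2, …, 2.

Pick v_2 = (0, 1, 0)ᵀ.
Then v_1 = N · v_2 = (1, 0, 0)ᵀ.

Sanity check: (A − (2)·I) v_1 = (0, 0, 0)ᵀ = 0. ✓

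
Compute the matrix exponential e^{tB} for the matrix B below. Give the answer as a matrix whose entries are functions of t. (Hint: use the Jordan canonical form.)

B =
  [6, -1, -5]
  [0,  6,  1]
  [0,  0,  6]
e^{tB} =
  [exp(6*t), -t*exp(6*t), -t^2*exp(6*t)/2 - 5*t*exp(6*t)]
  [0, exp(6*t), t*exp(6*t)]
  [0, 0, exp(6*t)]

Strategy: write B = P · J · P⁻¹ where J is a Jordan canonical form, so e^{tB} = P · e^{tJ} · P⁻¹, and e^{tJ} can be computed block-by-block.

B has Jordan form
J =
  [6, 1, 0]
  [0, 6, 1]
  [0, 0, 6]
(up to reordering of blocks).

Per-block formulas:
  For a 3×3 Jordan block J_3(6): exp(t · J_3(6)) = e^(6t)·(I + t·N + (t^2/2)·N^2), where N is the 3×3 nilpotent shift.

After assembling e^{tJ} and conjugating by P, we get:

e^{tB} =
  [exp(6*t), -t*exp(6*t), -t^2*exp(6*t)/2 - 5*t*exp(6*t)]
  [0, exp(6*t), t*exp(6*t)]
  [0, 0, exp(6*t)]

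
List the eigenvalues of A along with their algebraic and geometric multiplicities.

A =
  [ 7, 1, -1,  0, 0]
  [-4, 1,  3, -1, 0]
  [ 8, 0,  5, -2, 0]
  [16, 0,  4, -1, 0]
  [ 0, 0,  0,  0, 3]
λ = 3: alg = 5, geom = 3

Step 1 — factor the characteristic polynomial to read off the algebraic multiplicities:
  χ_A(x) = (x - 3)^5

Step 2 — compute geometric multiplicities via the rank-nullity identity g(λ) = n − rank(A − λI):
  rank(A − (3)·I) = 2, so dim ker(A − (3)·I) = n − 2 = 3

Summary:
  λ = 3: algebraic multiplicity = 5, geometric multiplicity = 3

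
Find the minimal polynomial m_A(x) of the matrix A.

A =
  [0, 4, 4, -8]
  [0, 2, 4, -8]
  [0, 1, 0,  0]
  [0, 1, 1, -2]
x^3

The characteristic polynomial is χ_A(x) = x^4, so the eigenvalues are known. The minimal polynomial is
  m_A(x) = Π_λ (x − λ)^{k_λ}
where k_λ is the size of the *largest* Jordan block for λ (equivalently, the smallest k with (A − λI)^k v = 0 for every generalised eigenvector v of λ).

  λ = 0: largest Jordan block has size 3, contributing (x − 0)^3

So m_A(x) = x^3 = x^3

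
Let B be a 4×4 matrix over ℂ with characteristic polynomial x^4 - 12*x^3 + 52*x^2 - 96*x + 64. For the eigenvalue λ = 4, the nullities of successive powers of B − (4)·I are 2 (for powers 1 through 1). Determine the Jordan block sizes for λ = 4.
Block sizes for λ = 4: [1, 1]

From the dimensions of kernels of powers, the number of Jordan blocks of size at least j is d_j − d_{j−1} where d_j = dim ker(N^j) (with d_0 = 0). Computing the differences gives [2].
The number of blocks of size exactly k is (#blocks of size ≥ k) − (#blocks of size ≥ k + 1), so the partition is: 2 block(s) of size 1.
In nonincreasing order the block sizes are [1, 1].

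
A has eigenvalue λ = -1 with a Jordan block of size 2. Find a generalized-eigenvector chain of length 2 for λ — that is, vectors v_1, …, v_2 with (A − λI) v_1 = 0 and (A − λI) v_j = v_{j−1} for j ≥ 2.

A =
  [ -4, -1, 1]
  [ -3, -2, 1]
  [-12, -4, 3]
A Jordan chain for λ = -1 of length 2:
v_1 = (-3, -3, -12)ᵀ
v_2 = (1, 0, 0)ᵀ

Let N = A − (-1)·I. We want v_2 with N^2 v_2 = 0 but N^1 v_2 ≠ 0; then v_{j-1} := N · v_j for j = 2, …, 2.

Pick v_2 = (1, 0, 0)ᵀ.
Then v_1 = N · v_2 = (-3, -3, -12)ᵀ.

Sanity check: (A − (-1)·I) v_1 = (0, 0, 0)ᵀ = 0. ✓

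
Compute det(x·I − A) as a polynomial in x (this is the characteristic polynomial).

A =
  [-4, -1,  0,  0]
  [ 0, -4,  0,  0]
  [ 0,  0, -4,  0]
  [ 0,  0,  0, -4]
x^4 + 16*x^3 + 96*x^2 + 256*x + 256

Expanding det(x·I − A) (e.g. by cofactor expansion or by noting that A is similar to its Jordan form J, which has the same characteristic polynomial as A) gives
  χ_A(x) = x^4 + 16*x^3 + 96*x^2 + 256*x + 256
which factors as (x + 4)^4. The eigenvalues (with algebraic multiplicities) are λ = -4 with multiplicity 4.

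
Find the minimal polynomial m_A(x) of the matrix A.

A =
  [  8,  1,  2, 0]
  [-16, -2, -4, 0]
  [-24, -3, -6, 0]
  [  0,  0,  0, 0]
x^2

The characteristic polynomial is χ_A(x) = x^4, so the eigenvalues are known. The minimal polynomial is
  m_A(x) = Π_λ (x − λ)^{k_λ}
where k_λ is the size of the *largest* Jordan block for λ (equivalently, the smallest k with (A − λI)^k v = 0 for every generalised eigenvector v of λ).

  λ = 0: largest Jordan block has size 2, contributing (x − 0)^2

So m_A(x) = x^2 = x^2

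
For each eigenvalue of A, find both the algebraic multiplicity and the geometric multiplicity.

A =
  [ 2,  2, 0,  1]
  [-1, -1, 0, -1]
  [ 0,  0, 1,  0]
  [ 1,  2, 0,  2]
λ = 1: alg = 4, geom = 3

Step 1 — factor the characteristic polynomial to read off the algebraic multiplicities:
  χ_A(x) = (x - 1)^4

Step 2 — compute geometric multiplicities via the rank-nullity identity g(λ) = n − rank(A − λI):
  rank(A − (1)·I) = 1, so dim ker(A − (1)·I) = n − 1 = 3

Summary:
  λ = 1: algebraic multiplicity = 4, geometric multiplicity = 3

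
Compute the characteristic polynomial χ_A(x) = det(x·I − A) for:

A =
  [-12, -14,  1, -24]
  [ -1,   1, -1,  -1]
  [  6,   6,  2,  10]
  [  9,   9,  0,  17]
x^4 - 8*x^3 + 24*x^2 - 32*x + 16

Expanding det(x·I − A) (e.g. by cofactor expansion or by noting that A is similar to its Jordan form J, which has the same characteristic polynomial as A) gives
  χ_A(x) = x^4 - 8*x^3 + 24*x^2 - 32*x + 16
which factors as (x - 2)^4. The eigenvalues (with algebraic multiplicities) are λ = 2 with multiplicity 4.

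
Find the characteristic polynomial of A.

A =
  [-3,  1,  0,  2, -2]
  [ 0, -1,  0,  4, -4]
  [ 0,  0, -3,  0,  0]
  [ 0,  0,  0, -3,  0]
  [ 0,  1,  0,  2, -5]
x^5 + 15*x^4 + 90*x^3 + 270*x^2 + 405*x + 243

Expanding det(x·I − A) (e.g. by cofactor expansion or by noting that A is similar to its Jordan form J, which has the same characteristic polynomial as A) gives
  χ_A(x) = x^5 + 15*x^4 + 90*x^3 + 270*x^2 + 405*x + 243
which factors as (x + 3)^5. The eigenvalues (with algebraic multiplicities) are λ = -3 with multiplicity 5.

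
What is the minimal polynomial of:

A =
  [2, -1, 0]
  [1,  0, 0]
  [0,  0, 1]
x^2 - 2*x + 1

The characteristic polynomial is χ_A(x) = (x - 1)^3, so the eigenvalues are known. The minimal polynomial is
  m_A(x) = Π_λ (x − λ)^{k_λ}
where k_λ is the size of the *largest* Jordan block for λ (equivalently, the smallest k with (A − λI)^k v = 0 for every generalised eigenvector v of λ).

  λ = 1: largest Jordan block has size 2, contributing (x − 1)^2

So m_A(x) = (x - 1)^2 = x^2 - 2*x + 1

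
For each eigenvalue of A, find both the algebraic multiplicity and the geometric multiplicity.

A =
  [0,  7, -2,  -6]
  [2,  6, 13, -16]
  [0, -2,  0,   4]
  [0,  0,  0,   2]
λ = 2: alg = 4, geom = 2

Step 1 — factor the characteristic polynomial to read off the algebraic multiplicities:
  χ_A(x) = (x - 2)^4

Step 2 — compute geometric multiplicities via the rank-nullity identity g(λ) = n − rank(A − λI):
  rank(A − (2)·I) = 2, so dim ker(A − (2)·I) = n − 2 = 2

Summary:
  λ = 2: algebraic multiplicity = 4, geometric multiplicity = 2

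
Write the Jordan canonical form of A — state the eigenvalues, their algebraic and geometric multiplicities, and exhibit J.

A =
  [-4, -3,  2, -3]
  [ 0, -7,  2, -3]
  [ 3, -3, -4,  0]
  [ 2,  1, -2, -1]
J_2(-4) ⊕ J_2(-4)

The characteristic polynomial is
  det(x·I − A) = x^4 + 16*x^3 + 96*x^2 + 256*x + 256 = (x + 4)^4

Eigenvalues and multiplicities (the geometric multiplicity of λ is n − rank(A − λI), which equals the number of Jordan blocks for λ):
  λ = -4: algebraic multiplicity = 4, geometric multiplicity = 2

Determining the block sizes for each eigenvalue:
  λ = -4: with am = 4 and gm = 2, the partition is not yet determined (e.g. several partitions of 4 into 2 parts exist). Let N = A − (-4)·I. Computing rank(N^1) = 2, rank(N^2) = 0; the number of blocks of size ≥ j is rank(N^{j−1}) − rank(N^j), giving [2, 2]. So we have 2 block(s) of size 2 → block sizes [2, 2]

Assembling the blocks gives a Jordan form
J =
  [-4,  1,  0,  0]
  [ 0, -4,  0,  0]
  [ 0,  0, -4,  1]
  [ 0,  0,  0, -4]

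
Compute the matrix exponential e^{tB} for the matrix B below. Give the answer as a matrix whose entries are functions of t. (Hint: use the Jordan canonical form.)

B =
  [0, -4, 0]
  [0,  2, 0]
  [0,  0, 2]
e^{tB} =
  [1, 2 - 2*exp(2*t), 0]
  [0, exp(2*t), 0]
  [0, 0, exp(2*t)]

Strategy: write B = P · J · P⁻¹ where J is a Jordan canonical form, so e^{tB} = P · e^{tJ} · P⁻¹, and e^{tJ} can be computed block-by-block.

B has Jordan form
J =
  [0, 0, 0]
  [0, 2, 0]
  [0, 0, 2]
(up to reordering of blocks).

Per-block formulas:
  For a 1×1 block at λ = 2: exp(t · [2]) = [e^(2t)].
  For a 1×1 block at λ = 0: exp(t · [0]) = [e^(0t)].

After assembling e^{tJ} and conjugating by P, we get:

e^{tB} =
  [1, 2 - 2*exp(2*t), 0]
  [0, exp(2*t), 0]
  [0, 0, exp(2*t)]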